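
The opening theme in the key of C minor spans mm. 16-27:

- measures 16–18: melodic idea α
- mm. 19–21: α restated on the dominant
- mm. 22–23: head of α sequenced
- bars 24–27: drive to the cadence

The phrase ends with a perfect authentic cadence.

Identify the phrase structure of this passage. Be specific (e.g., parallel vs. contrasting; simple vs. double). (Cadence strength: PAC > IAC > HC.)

Basic idea (mm. 16–18) + its repetition (bars 19–21) form the presentation; fragmentation and cadence (mm. 22–27) form the continuation — the 12-bar whole is a sentence.

sentence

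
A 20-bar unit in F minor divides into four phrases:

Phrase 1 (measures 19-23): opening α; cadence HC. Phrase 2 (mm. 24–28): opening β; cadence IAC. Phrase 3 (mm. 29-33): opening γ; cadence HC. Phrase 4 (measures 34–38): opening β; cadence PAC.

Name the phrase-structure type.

contrasting double period

Four phrases in two halves: the first half (measures 19–28) ends with an imperfect authentic cadence, the second (mm. 29–38) with a perfect authentic cadence — a large antecedent–consequent pair, i.e. a double period.
Phrase 3 begins with different material from phrase 1, making it contrasting.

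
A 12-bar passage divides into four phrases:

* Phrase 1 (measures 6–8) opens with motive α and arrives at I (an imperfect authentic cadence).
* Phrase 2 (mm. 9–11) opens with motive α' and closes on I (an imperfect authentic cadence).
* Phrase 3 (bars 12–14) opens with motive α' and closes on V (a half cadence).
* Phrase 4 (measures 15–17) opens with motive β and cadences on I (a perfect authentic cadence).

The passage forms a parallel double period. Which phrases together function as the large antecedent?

phrases 1 and 2

In a double period the first pair of phrases (ending imperfect authentic cadence) is the large antecedent and the second pair (ending perfect authentic cadence) is the large consequent; the antecedent is phrases 1 and 2.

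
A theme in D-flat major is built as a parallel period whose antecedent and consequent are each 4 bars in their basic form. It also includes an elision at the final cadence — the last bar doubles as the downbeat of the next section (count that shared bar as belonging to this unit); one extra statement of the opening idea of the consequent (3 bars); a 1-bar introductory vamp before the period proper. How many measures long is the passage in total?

Basic parallel period: 4 + 4 = 8 bars.
8 (basic form) + 3 (extra statement) + 1 (introduction) = 12.
The elision shares a bar with the next section but does not change this unit's count.

12 measures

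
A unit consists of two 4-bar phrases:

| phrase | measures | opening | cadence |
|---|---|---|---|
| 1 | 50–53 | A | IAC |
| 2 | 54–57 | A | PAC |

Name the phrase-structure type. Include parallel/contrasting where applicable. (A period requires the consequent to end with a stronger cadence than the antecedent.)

parallel period

Phrase 1 ends with an imperfect authentic cadence (weaker) and phrase 2 with a perfect authentic cadence (stronger): antecedent + consequent = a period.
The two phrases open with the same material (A / A), so the period is parallel.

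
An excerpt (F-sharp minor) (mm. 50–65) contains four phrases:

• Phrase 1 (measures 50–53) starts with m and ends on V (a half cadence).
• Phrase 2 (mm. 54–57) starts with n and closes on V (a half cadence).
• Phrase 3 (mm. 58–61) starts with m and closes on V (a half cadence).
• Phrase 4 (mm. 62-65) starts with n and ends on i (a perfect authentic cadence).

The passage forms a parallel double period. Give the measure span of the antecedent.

In a double period the first pair of phrases (ending half cadence) is the large antecedent and the second pair (ending perfect authentic cadence) is the large consequent; the antecedent is measures 50–57.

measures 50–57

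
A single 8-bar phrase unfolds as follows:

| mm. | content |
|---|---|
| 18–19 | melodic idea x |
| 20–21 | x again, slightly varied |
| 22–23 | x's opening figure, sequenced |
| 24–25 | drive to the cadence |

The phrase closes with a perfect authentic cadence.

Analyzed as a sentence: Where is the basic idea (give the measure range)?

The presentation of a sentence is the basic idea (measures 18–19) plus its repetition (bars 20–21); the basic idea is therefore measures 18–19.

measures 18–19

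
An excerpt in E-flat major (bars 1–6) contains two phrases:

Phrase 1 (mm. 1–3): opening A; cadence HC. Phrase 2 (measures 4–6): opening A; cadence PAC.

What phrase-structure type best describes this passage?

Phrase 1 ends with a half cadence (weaker) and phrase 2 with a perfect authentic cadence (stronger): antecedent + consequent = a period.
The two phrases open with the same material (A / A), so the period is parallel.

parallel period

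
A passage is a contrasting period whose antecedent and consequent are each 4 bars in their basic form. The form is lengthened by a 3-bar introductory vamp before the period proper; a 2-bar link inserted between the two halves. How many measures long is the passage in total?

13 measures

Basic contrasting period: 4 + 4 = 8 bars.
8 (basic form) + 3 (introduction) + 2 (link) = 13.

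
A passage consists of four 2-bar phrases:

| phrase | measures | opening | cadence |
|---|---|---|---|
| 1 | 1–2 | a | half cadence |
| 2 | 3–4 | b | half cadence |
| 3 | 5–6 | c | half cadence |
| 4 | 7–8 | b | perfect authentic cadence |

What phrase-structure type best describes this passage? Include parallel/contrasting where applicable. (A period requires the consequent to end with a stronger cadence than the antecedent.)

Four phrases in two halves: the first half (mm. 1–4) ends with a half cadence, the second (bars 5-8) with a perfect authentic cadence — a large antecedent–consequent pair, i.e. a double period.
Phrase 3 begins with different material from phrase 1, making it contrasting.

contrasting double period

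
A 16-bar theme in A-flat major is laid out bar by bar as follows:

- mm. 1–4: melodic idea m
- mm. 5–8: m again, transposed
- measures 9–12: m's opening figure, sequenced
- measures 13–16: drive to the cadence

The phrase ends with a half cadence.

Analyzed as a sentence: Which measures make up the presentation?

The presentation of a sentence is the basic idea (mm. 1–4) plus its repetition (mm. 5-8); the presentation is therefore mm. 1–8.

measures 1–8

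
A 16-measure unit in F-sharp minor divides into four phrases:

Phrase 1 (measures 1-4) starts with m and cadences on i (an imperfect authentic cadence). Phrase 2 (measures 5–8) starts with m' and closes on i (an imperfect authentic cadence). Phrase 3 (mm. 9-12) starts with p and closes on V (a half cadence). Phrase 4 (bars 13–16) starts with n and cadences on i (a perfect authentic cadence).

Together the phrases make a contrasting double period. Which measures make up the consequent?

measures 9–16

In a double period the first pair of phrases (ending imperfect authentic cadence) is the large antecedent and the second pair (ending perfect authentic cadence) is the large consequent; the consequent is measures 9–16.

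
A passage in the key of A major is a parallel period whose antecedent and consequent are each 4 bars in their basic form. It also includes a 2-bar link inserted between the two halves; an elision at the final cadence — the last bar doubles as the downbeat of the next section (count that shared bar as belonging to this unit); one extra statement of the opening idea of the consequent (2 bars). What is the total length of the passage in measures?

Basic parallel period: 4 + 4 = 8 bars.
8 (basic form) + 2 (link) + 2 (extra statement) = 12.
The elision shares a bar with the next section but does not change this unit's count.

12 measures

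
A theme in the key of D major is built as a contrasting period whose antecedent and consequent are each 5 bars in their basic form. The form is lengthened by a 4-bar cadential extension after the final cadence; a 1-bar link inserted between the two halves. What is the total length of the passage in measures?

Basic contrasting period: 5 + 5 = 10 bars.
10 (basic form) + 4 (cadential extension) + 1 (link) = 15.

15 measures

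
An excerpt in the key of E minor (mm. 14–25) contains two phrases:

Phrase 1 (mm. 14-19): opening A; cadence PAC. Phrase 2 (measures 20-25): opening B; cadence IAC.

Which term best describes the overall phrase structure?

phrase group

The second phrase closes with an imperfect authentic cadence, which is not stronger than the first phrase's perfect authentic cadence; without a weak→strong cadential pair there is no antecedent–consequent relationship, so this is a phrase group rather than a period.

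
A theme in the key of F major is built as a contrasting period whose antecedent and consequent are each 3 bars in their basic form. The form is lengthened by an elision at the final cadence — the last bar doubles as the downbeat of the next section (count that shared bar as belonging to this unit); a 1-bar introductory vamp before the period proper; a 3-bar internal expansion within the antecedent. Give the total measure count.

10 measures

Basic contrasting period: 3 + 3 = 6 bars.
6 (basic form) + 1 (introduction) + 3 (internal expansion) = 10.
The elision shares a bar with the next section but does not change this unit's count.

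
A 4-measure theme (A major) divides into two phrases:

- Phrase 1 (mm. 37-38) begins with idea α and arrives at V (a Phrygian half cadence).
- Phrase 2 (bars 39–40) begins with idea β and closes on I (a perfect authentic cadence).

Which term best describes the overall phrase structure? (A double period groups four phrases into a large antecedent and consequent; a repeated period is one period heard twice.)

Phrase 1 ends with a Phrygian half cadence (weaker) and phrase 2 with a perfect authentic cadence (stronger): antecedent + consequent = a period.
The two phrases open with different material (α / β), so the period is contrasting.

contrasting period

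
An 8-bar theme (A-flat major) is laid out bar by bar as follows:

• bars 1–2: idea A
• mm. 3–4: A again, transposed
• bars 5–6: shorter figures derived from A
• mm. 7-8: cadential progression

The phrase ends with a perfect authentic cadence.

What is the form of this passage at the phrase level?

Basic idea (bars 1–2) + its repetition (mm. 3-4) form the presentation; fragmentation and cadence (measures 5-8) form the continuation — the 8-bar whole is a sentence.

sentence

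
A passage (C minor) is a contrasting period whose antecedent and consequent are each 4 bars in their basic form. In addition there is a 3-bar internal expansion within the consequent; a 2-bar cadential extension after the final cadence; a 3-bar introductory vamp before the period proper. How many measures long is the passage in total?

Basic contrasting period: 4 + 4 = 8 bars.
8 (basic form) + 3 (internal expansion) + 2 (cadential extension) + 3 (introduction) = 16.

16 measures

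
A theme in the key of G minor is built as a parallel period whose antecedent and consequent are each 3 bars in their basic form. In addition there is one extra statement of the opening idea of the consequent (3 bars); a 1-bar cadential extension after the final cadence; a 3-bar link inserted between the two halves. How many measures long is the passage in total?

13 measures

Basic parallel period: 3 + 3 = 6 bars.
6 (basic form) + 3 (extra statement) + 1 (cadential extension) + 3 (link) = 13.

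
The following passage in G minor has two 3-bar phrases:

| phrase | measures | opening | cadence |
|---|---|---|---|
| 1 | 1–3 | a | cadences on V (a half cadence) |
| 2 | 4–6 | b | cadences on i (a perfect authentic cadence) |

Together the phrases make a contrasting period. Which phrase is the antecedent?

The phrase ending with the weaker cadence (half cadence) is the antecedent; the one ending more conclusively (perfect authentic cadence) is the consequent. The antecedent is phrase 1.

phrase 1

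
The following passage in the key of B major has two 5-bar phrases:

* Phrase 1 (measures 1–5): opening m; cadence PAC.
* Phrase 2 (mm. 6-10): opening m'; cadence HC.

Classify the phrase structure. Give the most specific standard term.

phrase group

The second phrase closes with a half cadence, which is not stronger than the first phrase's perfect authentic cadence; without a weak→strong cadential pair there is no antecedent–consequent relationship, so this is a phrase group rather than a period.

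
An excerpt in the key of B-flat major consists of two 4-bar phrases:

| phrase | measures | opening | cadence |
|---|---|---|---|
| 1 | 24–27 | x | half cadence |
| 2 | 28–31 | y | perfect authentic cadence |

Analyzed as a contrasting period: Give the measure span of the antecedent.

measures 24–27

The antecedent is the phrase ending with the weaker cadence (half cadence, phrase 1) and the consequent the one ending more conclusively (perfect authentic cadence, phrase 2); the antecedent is bars 24–27.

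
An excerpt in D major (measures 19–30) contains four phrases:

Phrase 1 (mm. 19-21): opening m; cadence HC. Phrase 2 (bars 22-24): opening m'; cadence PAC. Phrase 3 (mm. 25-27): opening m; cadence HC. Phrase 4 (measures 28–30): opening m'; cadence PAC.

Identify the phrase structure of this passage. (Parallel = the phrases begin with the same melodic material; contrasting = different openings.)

repeated period

The cadence pattern HC–PAC–HC–PAC is weak–strong twice, and phrases 3–4 restate phrases 1–2: a period heard twice, not a double period (which would end weakly at phrase 2).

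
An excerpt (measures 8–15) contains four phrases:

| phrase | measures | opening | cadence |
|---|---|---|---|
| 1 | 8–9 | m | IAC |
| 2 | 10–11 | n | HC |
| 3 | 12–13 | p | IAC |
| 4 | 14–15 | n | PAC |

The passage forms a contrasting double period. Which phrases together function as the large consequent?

In a double period the first pair of phrases (ending half cadence) is the large antecedent and the second pair (ending perfect authentic cadence) is the large consequent; the consequent is phrases 3 and 4.

phrases 3 and 4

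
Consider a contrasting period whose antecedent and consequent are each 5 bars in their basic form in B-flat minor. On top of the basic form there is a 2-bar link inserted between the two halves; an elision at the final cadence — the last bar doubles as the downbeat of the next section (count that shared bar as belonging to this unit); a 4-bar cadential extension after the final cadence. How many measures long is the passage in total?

16 measures

Basic contrasting period: 5 + 5 = 10 bars.
10 (basic form) + 2 (link) + 4 (cadential extension) = 16.
The elision shares a bar with the next section but does not change this unit's count.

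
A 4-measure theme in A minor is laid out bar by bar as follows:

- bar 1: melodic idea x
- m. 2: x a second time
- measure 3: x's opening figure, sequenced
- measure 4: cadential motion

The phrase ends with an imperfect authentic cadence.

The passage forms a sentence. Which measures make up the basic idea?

The presentation of a sentence is the basic idea (m. 1) plus its repetition (bar 2); the basic idea is therefore m. 1.

measures 1–1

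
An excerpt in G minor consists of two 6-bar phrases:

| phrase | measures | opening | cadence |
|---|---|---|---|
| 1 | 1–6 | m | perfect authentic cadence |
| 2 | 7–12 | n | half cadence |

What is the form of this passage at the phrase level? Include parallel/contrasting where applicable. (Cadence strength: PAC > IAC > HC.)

The second phrase closes with a half cadence, which is not stronger than the first phrase's perfect authentic cadence; without a weak→strong cadential pair there is no antecedent–consequent relationship, so this is a phrase group rather than a period.

phrase group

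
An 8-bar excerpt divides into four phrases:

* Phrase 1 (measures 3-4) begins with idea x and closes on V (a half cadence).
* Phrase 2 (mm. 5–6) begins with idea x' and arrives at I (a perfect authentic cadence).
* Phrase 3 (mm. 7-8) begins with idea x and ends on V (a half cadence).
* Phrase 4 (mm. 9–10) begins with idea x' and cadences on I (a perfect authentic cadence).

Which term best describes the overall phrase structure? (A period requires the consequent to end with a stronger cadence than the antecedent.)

repeated period

The cadence pattern HC–PAC–HC–PAC is weak–strong twice, and phrases 3–4 restate phrases 1–2: a period heard twice, not a double period (which would end weakly at phrase 2).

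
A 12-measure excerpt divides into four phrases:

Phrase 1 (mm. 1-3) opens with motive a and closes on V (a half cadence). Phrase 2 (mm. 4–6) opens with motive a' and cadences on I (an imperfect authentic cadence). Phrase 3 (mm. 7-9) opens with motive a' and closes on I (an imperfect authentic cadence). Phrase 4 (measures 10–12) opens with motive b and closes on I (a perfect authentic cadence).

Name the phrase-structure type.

Four phrases in two halves: the first half (mm. 1–6) ends with an imperfect authentic cadence, the second (measures 7-12) with a perfect authentic cadence — a large antecedent–consequent pair, i.e. a double period.
Phrase 3 begins with the same material as phrase 1, making it parallel.

parallel double period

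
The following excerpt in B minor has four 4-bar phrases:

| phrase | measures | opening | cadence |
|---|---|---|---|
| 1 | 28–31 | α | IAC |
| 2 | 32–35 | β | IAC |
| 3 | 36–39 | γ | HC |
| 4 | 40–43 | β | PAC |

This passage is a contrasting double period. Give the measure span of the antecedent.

In a double period the four phrases pair into a large antecedent (phrases 1–2, ending imperfect authentic cadence) and a large consequent (phrases 3–4, ending perfect authentic cadence). The antecedent spans mm. 28-35.

measures 28–35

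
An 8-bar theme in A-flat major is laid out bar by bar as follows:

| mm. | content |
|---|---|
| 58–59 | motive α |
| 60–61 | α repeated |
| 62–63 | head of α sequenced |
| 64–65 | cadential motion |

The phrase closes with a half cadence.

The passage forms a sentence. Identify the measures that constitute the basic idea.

The presentation of a sentence is the basic idea (measures 58–59) plus its repetition (measures 60–61); the basic idea is therefore measures 58-59.

measures 58–59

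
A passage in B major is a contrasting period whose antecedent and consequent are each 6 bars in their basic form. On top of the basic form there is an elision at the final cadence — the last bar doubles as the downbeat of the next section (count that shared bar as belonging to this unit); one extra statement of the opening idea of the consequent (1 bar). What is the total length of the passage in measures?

13 measures

Basic contrasting period: 6 + 6 = 12 bars.
12 (basic form) + 1 (extra statement) = 13.
The elision shares a bar with the next section but does not change this unit's count.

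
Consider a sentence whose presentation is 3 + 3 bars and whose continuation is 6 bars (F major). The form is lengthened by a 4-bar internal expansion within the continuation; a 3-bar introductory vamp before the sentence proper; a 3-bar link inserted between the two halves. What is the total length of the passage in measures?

Basic sentence: 3 + 3 + 6 = 12 bars.
12 (basic form) + 4 (internal expansion) + 3 (introduction) + 3 (link) = 22.

22 measures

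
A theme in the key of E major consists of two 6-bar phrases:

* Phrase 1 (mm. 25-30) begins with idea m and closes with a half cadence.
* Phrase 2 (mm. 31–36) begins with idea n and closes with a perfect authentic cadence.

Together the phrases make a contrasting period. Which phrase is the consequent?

The phrase ending with the weaker cadence (half cadence) is the antecedent; the one ending more conclusively (perfect authentic cadence) is the consequent. The consequent is phrase 2.

phrase 2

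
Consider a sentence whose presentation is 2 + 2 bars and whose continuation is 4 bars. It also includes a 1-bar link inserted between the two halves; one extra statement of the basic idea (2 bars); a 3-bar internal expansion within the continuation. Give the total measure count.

14 measures

Basic sentence: 2 + 2 + 4 = 8 bars.
8 (basic form) + 1 (link) + 2 (extra statement) + 3 (internal expansion) = 14.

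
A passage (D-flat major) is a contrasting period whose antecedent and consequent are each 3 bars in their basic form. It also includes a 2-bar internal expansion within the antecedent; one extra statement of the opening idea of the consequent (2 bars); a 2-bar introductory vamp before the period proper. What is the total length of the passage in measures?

Basic contrasting period: 3 + 3 = 6 bars.
6 (basic form) + 2 (internal expansion) + 2 (extra statement) + 2 (introduction) = 12.

12 measures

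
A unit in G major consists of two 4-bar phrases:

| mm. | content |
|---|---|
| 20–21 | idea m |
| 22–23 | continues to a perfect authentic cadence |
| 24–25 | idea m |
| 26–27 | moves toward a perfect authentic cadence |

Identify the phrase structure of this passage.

repeated phrase

Both phrases have the same opening (m) and the same cadence (perfect authentic cadence): the second is a restatement, not a consequent, so this is a repeated phrase rather than a period.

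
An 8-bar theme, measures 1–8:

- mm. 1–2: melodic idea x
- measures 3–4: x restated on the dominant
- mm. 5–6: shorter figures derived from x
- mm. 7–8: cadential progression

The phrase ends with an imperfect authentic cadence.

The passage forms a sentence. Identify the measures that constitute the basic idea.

measures 1–2

The presentation of a sentence is the basic idea (measures 1-2) plus its repetition (measures 3–4); the basic idea is therefore mm. 1-2.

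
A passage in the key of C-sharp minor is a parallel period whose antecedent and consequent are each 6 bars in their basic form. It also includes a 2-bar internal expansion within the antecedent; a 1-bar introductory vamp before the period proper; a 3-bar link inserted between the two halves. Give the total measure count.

Basic parallel period: 6 + 6 = 12 bars.
12 (basic form) + 2 (internal expansion) + 1 (introduction) + 3 (link) = 18.

18 measures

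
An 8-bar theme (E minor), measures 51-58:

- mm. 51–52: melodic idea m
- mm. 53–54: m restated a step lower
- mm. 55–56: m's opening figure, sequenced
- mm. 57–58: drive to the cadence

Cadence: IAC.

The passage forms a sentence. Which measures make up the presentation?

measures 51–54

The presentation of a sentence is the basic idea (measures 51–52) plus its repetition (mm. 53–54); the presentation is therefore mm. 51–54.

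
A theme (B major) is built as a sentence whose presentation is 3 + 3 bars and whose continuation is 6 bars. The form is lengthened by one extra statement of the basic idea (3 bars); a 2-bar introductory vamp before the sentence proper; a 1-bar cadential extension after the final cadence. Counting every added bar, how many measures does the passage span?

18 measures

Basic sentence: 3 + 3 + 6 = 12 bars.
12 (basic form) + 3 (extra statement) + 2 (introduction) + 1 (cadential extension) = 18.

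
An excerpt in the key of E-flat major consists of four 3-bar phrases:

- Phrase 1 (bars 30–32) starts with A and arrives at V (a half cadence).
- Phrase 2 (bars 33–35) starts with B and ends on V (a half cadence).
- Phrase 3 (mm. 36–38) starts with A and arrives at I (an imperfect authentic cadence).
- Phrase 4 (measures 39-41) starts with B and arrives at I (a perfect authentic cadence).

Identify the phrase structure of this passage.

Four phrases in two halves: the first half (mm. 30-35) ends with a half cadence, the second (measures 36–41) with a perfect authentic cadence — a large antecedent–consequent pair, i.e. a double period.
Phrase 3 begins with the same material as phrase 1, making it parallel.

parallel double period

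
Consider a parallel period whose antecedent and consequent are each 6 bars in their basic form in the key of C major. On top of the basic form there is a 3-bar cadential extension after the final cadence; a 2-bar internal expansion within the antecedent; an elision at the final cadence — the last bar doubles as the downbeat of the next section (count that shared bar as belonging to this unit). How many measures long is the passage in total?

17 measures

Basic parallel period: 6 + 6 = 12 bars.
12 (basic form) + 3 (cadential extension) + 2 (internal expansion) = 17.
The elision shares a bar with the next section but does not change this unit's count.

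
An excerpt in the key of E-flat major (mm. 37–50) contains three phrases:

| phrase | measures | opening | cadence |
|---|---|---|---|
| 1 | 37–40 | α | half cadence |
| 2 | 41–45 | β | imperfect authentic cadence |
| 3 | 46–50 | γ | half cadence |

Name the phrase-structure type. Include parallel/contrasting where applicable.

The final phrase closes with a half cadence, which is not stronger than the preceding imperfect authentic cadence; the 3 phrases lack an overall antecedent–consequent design and so form a phrase group.

phrase group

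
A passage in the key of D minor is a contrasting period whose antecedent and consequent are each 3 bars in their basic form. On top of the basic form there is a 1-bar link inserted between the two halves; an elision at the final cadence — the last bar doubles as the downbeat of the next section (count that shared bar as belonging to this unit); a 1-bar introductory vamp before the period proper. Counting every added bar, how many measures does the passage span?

Basic contrasting period: 3 + 3 = 6 bars.
6 (basic form) + 1 (link) + 1 (introduction) = 8.
The elision shares a bar with the next section but does not change this unit's count.

8 measures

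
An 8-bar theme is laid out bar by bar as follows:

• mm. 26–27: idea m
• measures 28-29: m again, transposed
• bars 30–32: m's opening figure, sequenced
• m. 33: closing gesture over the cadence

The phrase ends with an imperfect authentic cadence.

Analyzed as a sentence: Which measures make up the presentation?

The presentation of a sentence is the basic idea (mm. 26-27) plus its repetition (measures 28–29); the presentation is therefore mm. 26-29.

measures 26–29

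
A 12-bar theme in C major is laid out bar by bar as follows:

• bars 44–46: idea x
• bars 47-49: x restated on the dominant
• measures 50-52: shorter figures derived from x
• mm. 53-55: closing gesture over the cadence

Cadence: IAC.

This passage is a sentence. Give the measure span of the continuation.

After the presentation (mm. 44–49), the continuation covers the fragmentation through the cadence: mm. 50–55.

measures 50–55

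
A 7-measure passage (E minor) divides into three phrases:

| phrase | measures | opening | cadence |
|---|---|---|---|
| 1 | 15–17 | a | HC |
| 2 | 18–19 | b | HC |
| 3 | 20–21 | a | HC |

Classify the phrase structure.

phrase group

The final phrase closes with a half cadence, which is not stronger than the preceding half cadence; the 3 phrases lack an overall antecedent–consequent design and so form a phrase group.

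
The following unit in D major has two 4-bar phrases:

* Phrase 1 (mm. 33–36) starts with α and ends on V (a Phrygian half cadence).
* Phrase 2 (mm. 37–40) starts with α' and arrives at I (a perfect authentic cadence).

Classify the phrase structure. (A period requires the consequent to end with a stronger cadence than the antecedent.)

Phrase 1 ends with a Phrygian half cadence (weaker) and phrase 2 with a perfect authentic cadence (stronger): antecedent + consequent = a period.
The two phrases open with the same material (α / α'), so the period is parallel.

parallel period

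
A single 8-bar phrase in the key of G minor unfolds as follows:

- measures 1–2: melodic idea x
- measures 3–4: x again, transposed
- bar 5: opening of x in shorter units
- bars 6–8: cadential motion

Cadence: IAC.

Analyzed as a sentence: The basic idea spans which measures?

measures 1–2

The presentation of a sentence is the basic idea (bars 1-2) plus its repetition (bars 3–4); the basic idea is therefore measures 1–2.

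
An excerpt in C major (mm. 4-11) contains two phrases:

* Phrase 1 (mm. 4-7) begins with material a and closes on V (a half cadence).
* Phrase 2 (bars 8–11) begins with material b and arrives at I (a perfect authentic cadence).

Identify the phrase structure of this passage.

Phrase 1 ends with a half cadence (weaker) and phrase 2 with a perfect authentic cadence (stronger): antecedent + consequent = a period.
The two phrases open with different material (a / b), so the period is contrasting.

contrasting period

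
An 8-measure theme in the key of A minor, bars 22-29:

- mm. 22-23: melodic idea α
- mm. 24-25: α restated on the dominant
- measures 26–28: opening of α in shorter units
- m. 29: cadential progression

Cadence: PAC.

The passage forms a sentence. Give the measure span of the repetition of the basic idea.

measures 24–25

The presentation of a sentence is the basic idea (mm. 22–23) plus its repetition (mm. 24-25); the repetition of the basic idea is therefore mm. 24–25.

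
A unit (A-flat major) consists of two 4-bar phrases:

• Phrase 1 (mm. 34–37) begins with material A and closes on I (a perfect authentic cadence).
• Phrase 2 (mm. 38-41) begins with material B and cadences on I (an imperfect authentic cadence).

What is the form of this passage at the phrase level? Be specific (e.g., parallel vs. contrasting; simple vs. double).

phrase group

The second phrase closes with an imperfect authentic cadence, which is not stronger than the first phrase's perfect authentic cadence; without a weak→strong cadential pair there is no antecedent–consequent relationship, so this is a phrase group rather than a period.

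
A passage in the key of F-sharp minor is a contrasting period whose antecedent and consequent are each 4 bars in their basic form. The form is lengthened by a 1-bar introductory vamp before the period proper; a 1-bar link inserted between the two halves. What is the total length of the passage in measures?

Basic contrasting period: 4 + 4 = 8 bars.
8 (basic form) + 1 (introduction) + 1 (link) = 10.

10 measures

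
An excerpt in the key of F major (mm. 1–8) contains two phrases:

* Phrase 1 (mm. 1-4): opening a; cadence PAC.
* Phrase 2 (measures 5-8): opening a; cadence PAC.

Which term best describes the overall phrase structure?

repeated phrase

Both phrases have the same opening (a) and the same cadence (perfect authentic cadence): the second is a restatement, not a consequent, so this is a repeated phrase rather than a period.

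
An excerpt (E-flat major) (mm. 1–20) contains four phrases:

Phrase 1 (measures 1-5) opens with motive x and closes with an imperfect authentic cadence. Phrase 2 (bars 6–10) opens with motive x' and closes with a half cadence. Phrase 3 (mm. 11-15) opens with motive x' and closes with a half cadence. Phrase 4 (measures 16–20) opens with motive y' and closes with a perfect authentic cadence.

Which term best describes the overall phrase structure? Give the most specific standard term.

Four phrases in two halves: the first half (mm. 1–10) ends with a half cadence, the second (mm. 11-20) with a perfect authentic cadence — a large antecedent–consequent pair, i.e. a double period.
Phrase 3 begins with the same material as phrase 1, making it parallel.

parallel double period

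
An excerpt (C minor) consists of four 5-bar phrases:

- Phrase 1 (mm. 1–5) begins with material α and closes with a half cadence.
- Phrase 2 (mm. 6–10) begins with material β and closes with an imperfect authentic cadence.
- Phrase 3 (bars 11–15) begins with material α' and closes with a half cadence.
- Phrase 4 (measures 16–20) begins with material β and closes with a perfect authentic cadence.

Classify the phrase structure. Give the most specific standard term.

parallel double period

Four phrases in two halves: the first half (bars 1-10) ends with an imperfect authentic cadence, the second (mm. 11-20) with a perfect authentic cadence — a large antecedent–consequent pair, i.e. a double period.
Phrase 3 begins with the same material as phrase 1, making it parallel.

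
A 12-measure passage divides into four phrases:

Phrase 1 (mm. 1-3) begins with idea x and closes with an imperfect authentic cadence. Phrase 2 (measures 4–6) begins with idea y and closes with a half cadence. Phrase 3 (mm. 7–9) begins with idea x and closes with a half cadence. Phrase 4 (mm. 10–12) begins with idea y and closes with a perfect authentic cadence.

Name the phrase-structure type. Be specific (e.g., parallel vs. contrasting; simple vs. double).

Four phrases in two halves: the first half (bars 1-6) ends with a half cadence, the second (bars 7–12) with a perfect authentic cadence — a large antecedent–consequent pair, i.e. a double period.
Phrase 3 begins with the same material as phrase 1, making it parallel.

parallel double period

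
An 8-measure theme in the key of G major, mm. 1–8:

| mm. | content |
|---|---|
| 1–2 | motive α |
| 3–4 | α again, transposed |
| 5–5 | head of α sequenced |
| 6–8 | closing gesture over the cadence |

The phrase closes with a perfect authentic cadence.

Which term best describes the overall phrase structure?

sentence

Basic idea (mm. 1-2) + its repetition (mm. 3–4) form the presentation; fragmentation and cadence (mm. 5-8) form the continuation — the 8-bar whole is a sentence.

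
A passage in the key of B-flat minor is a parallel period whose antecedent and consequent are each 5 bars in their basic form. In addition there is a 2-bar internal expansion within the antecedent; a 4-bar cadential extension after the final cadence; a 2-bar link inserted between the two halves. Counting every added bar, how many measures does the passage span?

18 measures

Basic parallel period: 5 + 5 = 10 bars.
10 (basic form) + 2 (internal expansion) + 4 (cadential extension) + 2 (link) = 18.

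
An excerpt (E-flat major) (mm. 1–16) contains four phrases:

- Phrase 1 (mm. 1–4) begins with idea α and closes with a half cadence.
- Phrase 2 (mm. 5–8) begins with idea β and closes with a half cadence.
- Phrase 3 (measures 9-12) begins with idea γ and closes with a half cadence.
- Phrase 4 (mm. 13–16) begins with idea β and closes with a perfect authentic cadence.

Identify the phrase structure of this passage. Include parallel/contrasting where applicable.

contrasting double period

Four phrases in two halves: the first half (mm. 1–8) ends with a half cadence, the second (mm. 9–16) with a perfect authentic cadence — a large antecedent–consequent pair, i.e. a double period.
Phrase 3 begins with different material from phrase 1, making it contrasting.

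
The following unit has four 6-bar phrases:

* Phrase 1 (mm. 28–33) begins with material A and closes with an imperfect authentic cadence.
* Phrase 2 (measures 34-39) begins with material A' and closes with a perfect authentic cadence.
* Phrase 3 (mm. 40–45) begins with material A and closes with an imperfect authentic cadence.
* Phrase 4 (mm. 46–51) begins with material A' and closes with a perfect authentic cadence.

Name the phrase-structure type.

The cadence pattern IAC–PAC–IAC–PAC is weak–strong twice, and phrases 3–4 restate phrases 1–2: a period heard twice, not a double period (which would end weakly at phrase 2).

repeated period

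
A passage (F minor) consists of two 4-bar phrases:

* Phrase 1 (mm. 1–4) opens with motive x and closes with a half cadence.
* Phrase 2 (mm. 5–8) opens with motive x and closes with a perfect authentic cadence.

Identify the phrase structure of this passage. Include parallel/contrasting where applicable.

parallel period

Phrase 1 ends with a half cadence (weaker) and phrase 2 with a perfect authentic cadence (stronger): antecedent + consequent = a period.
The two phrases open with the same material (x / x), so the period is parallel.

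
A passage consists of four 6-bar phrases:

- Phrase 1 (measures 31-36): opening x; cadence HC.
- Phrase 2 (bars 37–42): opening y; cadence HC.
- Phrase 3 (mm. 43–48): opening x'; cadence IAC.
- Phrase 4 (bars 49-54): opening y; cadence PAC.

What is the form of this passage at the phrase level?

Four phrases in two halves: the first half (mm. 31–42) ends with a half cadence, the second (bars 43-54) with a perfect authentic cadence — a large antecedent–consequent pair, i.e. a double period.
Phrase 3 begins with the same material as phrase 1, making it parallel.

parallel double period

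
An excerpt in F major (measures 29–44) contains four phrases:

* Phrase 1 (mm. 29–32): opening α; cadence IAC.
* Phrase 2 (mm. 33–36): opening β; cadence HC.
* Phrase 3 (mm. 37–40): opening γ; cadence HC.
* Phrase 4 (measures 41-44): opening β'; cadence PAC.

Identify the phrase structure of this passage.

Four phrases in two halves: the first half (mm. 29–36) ends with a half cadence, the second (mm. 37–44) with a perfect authentic cadence — a large antecedent–consequent pair, i.e. a double period.
Phrase 3 begins with different material from phrase 1, making it contrasting.

contrasting double period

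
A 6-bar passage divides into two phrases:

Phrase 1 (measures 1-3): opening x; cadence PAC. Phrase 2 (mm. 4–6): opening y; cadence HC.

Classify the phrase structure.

The second phrase closes with a half cadence, which is not stronger than the first phrase's perfect authentic cadence; without a weak→strong cadential pair there is no antecedent–consequent relationship, so this is a phrase group rather than a period.

phrase group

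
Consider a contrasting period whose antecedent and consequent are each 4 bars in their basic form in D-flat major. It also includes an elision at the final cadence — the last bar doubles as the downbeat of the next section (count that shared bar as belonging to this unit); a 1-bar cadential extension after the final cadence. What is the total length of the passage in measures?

9 measures

Basic contrasting period: 4 + 4 = 8 bars.
8 (basic form) + 1 (cadential extension) = 9.
The elision shares a bar with the next section but does not change this unit's count.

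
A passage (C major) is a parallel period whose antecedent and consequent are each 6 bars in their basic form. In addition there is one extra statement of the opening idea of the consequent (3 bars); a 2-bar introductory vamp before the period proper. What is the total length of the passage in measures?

Basic parallel period: 6 + 6 = 12 bars.
12 (basic form) + 3 (extra statement) + 2 (introduction) = 17.

17 measures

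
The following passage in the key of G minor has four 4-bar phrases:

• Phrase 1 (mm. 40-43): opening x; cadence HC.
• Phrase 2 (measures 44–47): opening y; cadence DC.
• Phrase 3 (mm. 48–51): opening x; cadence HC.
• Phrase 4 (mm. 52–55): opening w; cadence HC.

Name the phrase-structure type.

Phrase 4 ends with a half cadence, no stronger than phrase 2's deceptive cadence, so the four phrases do not form a double period; nor do phrases 3–4 duplicate 1–2, so it is not a repeated period. With no phrase reaching a conclusive cadence, the passage is a phrase group.

phrase group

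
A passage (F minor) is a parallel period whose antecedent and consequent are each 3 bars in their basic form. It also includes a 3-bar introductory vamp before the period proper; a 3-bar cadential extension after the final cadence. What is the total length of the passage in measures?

Basic parallel period: 3 + 3 = 6 bars.
6 (basic form) + 3 (introduction) + 3 (cadential extension) = 12.

12 measures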